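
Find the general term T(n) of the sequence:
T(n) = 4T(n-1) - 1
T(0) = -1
First-order linear non-homogeneous.
Homogeneous solution: T_h(n) = A·(4)^n.
Try constant particular solution T_p = K: K = 4K - 1 ⇒ K = \frac{1}{3}.
General: T(n) = A·(4)^n + \frac{1}{3}.
Apply T(0) = -1: A + \frac{1}{3} = -1 ⇒ A = - \frac{4}{3}.
So T(n) = \frac{1}{3} - \frac{4 \cdot 4^{n}}{3}.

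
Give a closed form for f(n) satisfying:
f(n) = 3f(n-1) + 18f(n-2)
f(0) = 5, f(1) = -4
Characteristic equation: x² - 3x - 18 = 0, which factors as (x - (6))(x - (-3)) = 0.
Roots r₁ = 6, r₂ = -3 (distinct).
General solution: f(n) = A·(6)^n + B·(-3)^n.
From f(0) = 5: A + B = 5.
From f(1) = -4: 6A - 3B = -4.
Solving: A = \frac{11}{9}, B = \frac{34}{9}.
So f(n) = \frac{34 \left(-3\right)^{n}}{9} + \frac{11 \cdot 6^{n}}{9}.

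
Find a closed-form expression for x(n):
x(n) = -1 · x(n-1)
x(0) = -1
Pure geometric recurrence with ratio -1.
By induction x(n) = x(0) · (-1)^n = - \left(-1\right)^{n}.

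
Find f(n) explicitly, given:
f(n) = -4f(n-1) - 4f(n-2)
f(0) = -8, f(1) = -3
Characteristic equation: x² + 4x + 4 = 0, which is (x - (-2))².
Repeated root r = -2.
General solution: f(n) = (A + Bn)·(-2)^n.
From f(0) = -8: A = -8.
From f(1) = -3: (A + B)·(-2) = -3 ⇒ B = \frac{19}{2}.
So f(n) = \left(\frac{19 n}{2} - 8\right) \cdot (-2)^n.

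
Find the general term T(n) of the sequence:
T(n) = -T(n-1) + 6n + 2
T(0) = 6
First-order linear with linear forcing.
Homogeneous solution: T_h(n) = A·(-1)^n.
Try particular T_p(n) = pn + q. Substituting:
  pn + q = -(p(n-1) + q) + 6n + 2.
Matching the n-coefficient: p = -p + 6 ⇒ p = 3.
Matching constants: q = p - q + 2 ⇒ q = \frac{5}{2}.
General: T(n) = A·(-1)^n + 3 n + \frac{5}{2}.
Apply T(0) = 6: A + \frac{5}{2} = 6 ⇒ A = \frac{7}{2}.
So T(n) = \frac{7 \left(-1\right)^{n}}{2} + 3 n + \frac{5}{2}.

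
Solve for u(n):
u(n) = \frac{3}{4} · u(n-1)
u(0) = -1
Pure geometric recurrence with ratio \frac{3}{4}.
By induction u(n) = u(0) · (\frac{3}{4})^n = - \left(\frac{3}{4}\right)^{n}.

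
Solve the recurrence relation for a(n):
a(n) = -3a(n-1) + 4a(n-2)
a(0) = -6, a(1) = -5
Characteristic equation: x² + 3x - 4 = 0, which factors as (x - (-4))(x - (1)) = 0.
Roots r₁ = -4, r₂ = 1 (distinct).
General solution: a(n) = A·(-4)^n + B·(1)^n.
From a(0) = -6: A + B = -6.
From a(1) = -5: -4A + B = -5.
Solving: A = - \frac{1}{5}, B = - \frac{29}{5}.
So a(n) = - \frac{\left(-4\right)^{n}}{5} - \frac{29}{5}.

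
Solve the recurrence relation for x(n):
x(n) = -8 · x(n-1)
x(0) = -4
Pure geometric recurrence with ratio -8.
By induction x(n) = x(0) · (-8)^n = - 4 \left(-8\right)^{n}.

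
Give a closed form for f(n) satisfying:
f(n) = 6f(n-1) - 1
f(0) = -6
First-order linear non-homogeneous.
Homogeneous solution: f_h(n) = A·(6)^n.
Try constant particular solution f_p = K: K = 6K - 1 ⇒ K = \frac{1}{5}.
General: f(n) = A·(6)^n + \frac{1}{5}.
Apply f(0) = -6: A + \frac{1}{5} = -6 ⇒ A = - \frac{31}{5}.
So f(n) = \frac{1}{5} - \frac{31 \cdot 6^{n}}{5}.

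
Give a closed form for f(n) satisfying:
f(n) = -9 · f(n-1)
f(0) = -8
Pure geometric recurrence with ratio -9.
By induction f(n) = f(0) · (-9)^n = - 8 \left(-9\right)^{n}.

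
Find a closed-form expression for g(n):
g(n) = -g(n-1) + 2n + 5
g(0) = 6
First-order linear with linear forcing.
Homogeneous solution: g_h(n) = A·(-1)^n.
Try particular g_p(n) = pn + q. Substituting:
  pn + q = -(p(n-1) + q) + 2n + 5.
Matching the n-coefficient: p = -p + 2 ⇒ p = 1.
Matching constants: q = p - q + 5 ⇒ q = 3.
General: g(n) = A·(-1)^n + n + 3.
Apply g(0) = 6: A + 3 = 6 ⇒ A = 3.
So g(n) = 3 \left(-1\right)^{n} + n + 3.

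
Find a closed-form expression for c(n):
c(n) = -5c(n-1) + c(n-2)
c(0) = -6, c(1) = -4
Characteristic equation: x² + 5x - 1 = 0.
Discriminant Δ = (-5)² + 4·(1) = 29.
Roots r₁,₂ = (-5 ± √29)/2, so r₁ = - \frac{5}{2} + \frac{\sqrt{29}}{2}, r₂ = - \frac{\sqrt{29}}{2} - \frac{5}{2}.
General solution: c(n) = A·r₁^n + B·r₂^n.
From the initial conditions, A + B = -6 and r₁A + r₂B = -4.
Since r₁ - r₂ = √29: A = (-4 - (-6)r₂)/√29 = - \frac{19 \sqrt{29}}{29} - 3, and B = -6 - A = -3 + \frac{19 \sqrt{29}}{29}.
So c(n) = \left(- \frac{19 \sqrt{29}}{29} - 3\right)\left(- \frac{5}{2} + \frac{\sqrt{29}}{2}\right)^n + \left(-3 + \frac{19 \sqrt{29}}{29}\right)\left(- \frac{\sqrt{29}}{2} - \frac{5}{2}\right)^n.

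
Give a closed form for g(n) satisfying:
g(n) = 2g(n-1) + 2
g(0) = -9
First-order linear non-homogeneous.
Homogeneous solution: g_h(n) = A·(2)^n.
Try constant particular solution g_p = K: K = 2K + 2 ⇒ K = -2.
General: g(n) = A·(2)^n - 2.
Apply g(0) = -9: A - 2 = -9 ⇒ A = -7.
So g(n) = - 7 \cdot 2^{n} - 2.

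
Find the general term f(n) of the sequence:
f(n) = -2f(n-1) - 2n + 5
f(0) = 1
First-order linear with linear forcing.
Homogeneous solution: f_h(n) = A·(-2)^n.
Try particular f_p(n) = pn + q. Substituting:
  pn + q = -2(p(n-1) + q) - 2n + 5.
Matching the n-coefficient: p = -2p - 2 ⇒ p = - \frac{2}{3}.
Matching constants: q = 2p - 2q + 5 ⇒ q = \frac{11}{9}.
General: f(n) = A·(-2)^n - \frac{2 n}{3} + \frac{11}{9}.
Apply f(0) = 1: A + \frac{11}{9} = 1 ⇒ A = - \frac{2}{9}.
So f(n) = - \frac{2 \left(-2\right)^{n}}{9} - \frac{2 n}{3} + \frac{11}{9}.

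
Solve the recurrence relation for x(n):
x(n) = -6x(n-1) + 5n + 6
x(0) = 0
First-order linear with linear forcing.
Homogeneous solution: x_h(n) = A·(-6)^n.
Try particular x_p(n) = pn + q. Substituting:
  pn + q = -6(p(n-1) + q) + 5n + 6.
Matching the n-coefficient: p = -6p + 5 ⇒ p = \frac{5}{7}.
Matching constants: q = 6p - 6q + 6 ⇒ q = \frac{72}{49}.
General: x(n) = A·(-6)^n + \frac{5 n}{7} + \frac{72}{49}.
Apply x(0) = 0: A + \frac{72}{49} = 0 ⇒ A = - \frac{72}{49}.
So x(n) = - \frac{72 \left(-6\right)^{n}}{49} + \frac{5 n}{7} + \frac{72}{49}.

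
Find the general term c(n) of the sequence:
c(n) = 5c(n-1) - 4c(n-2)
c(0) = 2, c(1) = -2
Characteristic equation: x² - 5x + 4 = 0, which factors as (x - (4))(x - (1)) = 0.
Roots r₁ = 4, r₂ = 1 (distinct).
General solution: c(n) = A·(4)^n + B·(1)^n.
From c(0) = 2: A + B = 2.
From c(1) = -2: 4A + B = -2.
Solving: A = - \frac{4}{3}, B = \frac{10}{3}.
So c(n) = \frac{10}{3} - \frac{4 \cdot 4^{n}}{3}.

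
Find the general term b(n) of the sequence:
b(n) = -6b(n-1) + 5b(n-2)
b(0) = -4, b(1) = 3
Characteristic equation: x² + 6x - 5 = 0.
Discriminant Δ = (-6)² + 4·(5) = 56.
Roots r₁,₂ = (-6 ± √56)/2, so r₁ = -3 + \sqrt{14}, r₂ = - \sqrt{14} - 3.
General solution: b(n) = A·r₁^n + B·r₂^n.
From the initial conditions, A + B = -4 and r₁A + r₂B = 3.
Since r₁ - r₂ = √56: A = (3 - (-4)r₂)/√56 = -2 - \frac{9 \sqrt{14}}{28}, and B = -4 - A = -2 + \frac{9 \sqrt{14}}{28}.
So b(n) = \left(-2 - \frac{9 \sqrt{14}}{28}\right)\left(-3 + \sqrt{14}\right)^n + \left(-2 + \frac{9 \sqrt{14}}{28}\right)\left(- \sqrt{14} - 3\right)^n.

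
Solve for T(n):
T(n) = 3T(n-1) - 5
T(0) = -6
First-order linear non-homogeneous.
Homogeneous solution: T_h(n) = A·(3)^n.
Try constant particular solution T_p = K: K = 3K - 5 ⇒ K = \frac{5}{2}.
General: T(n) = A·(3)^n + \frac{5}{2}.
Apply T(0) = -6: A + \frac{5}{2} = -6 ⇒ A = - \frac{17}{2}.
So T(n) = \frac{5}{2} - \frac{17 \cdot 3^{n}}{2}.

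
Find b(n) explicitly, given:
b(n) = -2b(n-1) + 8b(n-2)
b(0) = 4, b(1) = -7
Characteristic equation: x² + 2x - 8 = 0, which factors as (x - (2))(x - (-4)) = 0.
Roots r₁ = 2, r₂ = -4 (distinct).
General solution: b(n) = A·(2)^n + B·(-4)^n.
From b(0) = 4: A + B = 4.
From b(1) = -7: 2A - 4B = -7.
Solving: A = \frac{3}{2}, B = \frac{5}{2}.
So b(n) = \frac{5 \left(-4\right)^{n}}{2} + \frac{3 \cdot 2^{n}}{2}.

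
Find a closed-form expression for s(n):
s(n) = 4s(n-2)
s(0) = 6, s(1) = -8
Characteristic equation: x² - 4 = 0, which factors as (x - (2))(x - (-2)) = 0.
Roots r₁ = 2, r₂ = -2 (distinct).
General solution: s(n) = A·(2)^n + B·(-2)^n.
From s(0) = 6: A + B = 6.
From s(1) = -8: 2A - 2B = -8.
Solving: A = 1, B = 5.
So s(n) = 5 \left(-2\right)^{n} + 2^{n}.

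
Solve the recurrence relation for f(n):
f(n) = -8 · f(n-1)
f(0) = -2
Pure geometric recurrence with ratio -8.
By induction f(n) = f(0) · (-8)^n = - 2 \left(-8\right)^{n}.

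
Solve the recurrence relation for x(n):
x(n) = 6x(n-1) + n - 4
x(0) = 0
First-order linear with linear forcing.
Homogeneous solution: x_h(n) = A·(6)^n.
Try particular x_p(n) = pn + q. Substituting:
  pn + q = 6(p(n-1) + q) + n - 4.
Matching the n-coefficient: p = 6p + 1 ⇒ p = - \frac{1}{5}.
Matching constants: q = -6p + 6q - 4 ⇒ q = \frac{14}{25}.
General: x(n) = A·(6)^n - \frac{n}{5} + \frac{14}{25}.
Apply x(0) = 0: A + \frac{14}{25} = 0 ⇒ A = - \frac{14}{25}.
So x(n) = - \frac{14 \cdot 6^{n}}{25} - \frac{n}{5} + \frac{14}{25}.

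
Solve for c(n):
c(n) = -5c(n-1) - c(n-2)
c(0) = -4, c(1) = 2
Characteristic equation: x² + 5x + 1 = 0.
Discriminant Δ = (-5)² + 4·(-1) = 21.
Roots r₁,₂ = (-5 ± √21)/2, so r₁ = - \frac{5}{2} + \frac{\sqrt{21}}{2}, r₂ = - \frac{5}{2} - \frac{\sqrt{21}}{2}.
General solution: c(n) = A·r₁^n + B·r₂^n.
From the initial conditions, A + B = -4 and r₁A + r₂B = 2.
Since r₁ - r₂ = √21: A = (2 - (-4)r₂)/√21 = -2 - \frac{8 \sqrt{21}}{21}, and B = -4 - A = -2 + \frac{8 \sqrt{21}}{21}.
So c(n) = \left(-2 - \frac{8 \sqrt{21}}{21}\right)\left(- \frac{5}{2} + \frac{\sqrt{21}}{2}\right)^n + \left(-2 + \frac{8 \sqrt{21}}{21}\right)\left(- \frac{5}{2} - \frac{\sqrt{21}}{2}\right)^n.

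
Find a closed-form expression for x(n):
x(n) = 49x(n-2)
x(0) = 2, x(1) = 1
Characteristic equation: x² - 49 = 0, which factors as (x - (-7))(x - (7)) = 0.
Roots r₁ = -7, r₂ = 7 (distinct).
General solution: x(n) = A·(-7)^n + B·(7)^n.
From x(0) = 2: A + B = 2.
From x(1) = 1: -7A + 7B = 1.
Solving: A = \frac{13}{14}, B = \frac{15}{14}.
So x(n) = \frac{13 \left(-7\right)^{n}}{14} + \frac{15 \cdot 7^{n}}{14}.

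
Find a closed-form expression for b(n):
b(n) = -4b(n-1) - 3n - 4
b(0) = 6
First-order linear with linear forcing.
Homogeneous solution: b_h(n) = A·(-4)^n.
Try particular b_p(n) = pn + q. Substituting:
  pn + q = -4(p(n-1) + q) - 3n - 4.
Matching the n-coefficient: p = -4p - 3 ⇒ p = - \frac{3}{5}.
Matching constants: q = 4p - 4q - 4 ⇒ q = - \frac{32}{25}.
General: b(n) = A·(-4)^n - \frac{3 n}{5} - \frac{32}{25}.
Apply b(0) = 6: A - \frac{32}{25} = 6 ⇒ A = \frac{182}{25}.
So b(n) = \frac{182 \left(-4\right)^{n}}{25} - \frac{3 n}{5} - \frac{32}{25}.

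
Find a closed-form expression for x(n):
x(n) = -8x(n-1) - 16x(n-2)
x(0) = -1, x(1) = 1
Characteristic equation: x² + 8x + 16 = 0, which is (x - (-4))².
Repeated root r = -4.
General solution: x(n) = (A + Bn)·(-4)^n.
From x(0) = -1: A = -1.
From x(1) = 1: (A + B)·(-4) = 1 ⇒ B = \frac{3}{4}.
So x(n) = \left(\frac{3 n}{4} - 1\right) \cdot (-4)^n.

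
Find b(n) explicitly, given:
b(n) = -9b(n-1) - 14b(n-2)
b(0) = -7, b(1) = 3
Characteristic equation: x² + 9x + 14 = 0, which factors as (x - (-2))(x - (-7)) = 0.
Roots r₁ = -2, r₂ = -7 (distinct).
General solution: b(n) = A·(-2)^n + B·(-7)^n.
From b(0) = -7: A + B = -7.
From b(1) = 3: -2A - 7B = 3.
Solving: A = - \frac{46}{5}, B = \frac{11}{5}.
So b(n) = - \frac{46 \left(-2\right)^{n}}{5} + \frac{11 \left(-7\right)^{n}}{5}.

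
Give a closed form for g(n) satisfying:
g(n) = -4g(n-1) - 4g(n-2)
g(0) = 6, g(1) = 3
Characteristic equation: x² + 4x + 4 = 0, which is (x - (-2))².
Repeated root r = -2.
General solution: g(n) = (A + Bn)·(-2)^n.
From g(0) = 6: A = 6.
From g(1) = 3: (A + B)·(-2) = 3 ⇒ B = - \frac{15}{2}.
So g(n) = \left(6 - \frac{15 n}{2}\right) \cdot (-2)^n.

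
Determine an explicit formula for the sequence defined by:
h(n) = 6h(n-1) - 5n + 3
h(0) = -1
First-order linear with linear forcing.
Homogeneous solution: h_h(n) = A·(6)^n.
Try particular h_p(n) = pn + q. Substituting:
  pn + q = 6(p(n-1) + q) - 5n + 3.
Matching the n-coefficient: p = 6p - 5 ⇒ p = 1.
Matching constants: q = -6p + 6q + 3 ⇒ q = \frac{3}{5}.
General: h(n) = A·(6)^n + n + \frac{3}{5}.
Apply h(0) = -1: A + \frac{3}{5} = -1 ⇒ A = - \frac{8}{5}.
So h(n) = - \frac{8 \cdot 6^{n}}{5} + n + \frac{3}{5}.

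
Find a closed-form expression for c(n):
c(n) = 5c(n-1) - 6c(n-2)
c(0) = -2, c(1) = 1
Characteristic equation: x² - 5x + 6 = 0, which factors as (x - (3))(x - (2)) = 0.
Roots r₁ = 3, r₂ = 2 (distinct).
General solution: c(n) = A·(3)^n + B·(2)^n.
From c(0) = -2: A + B = -2.
From c(1) = 1: 3A + 2B = 1.
Solving: A = 5, B = -7.
So c(n) = - 7 \cdot 2^{n} + 5 \cdot 3^{n}.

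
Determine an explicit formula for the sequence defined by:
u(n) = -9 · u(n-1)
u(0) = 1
Pure geometric recurrence with ratio -9.
By induction u(n) = u(0) · (-9)^n = \left(-9\right)^{n}.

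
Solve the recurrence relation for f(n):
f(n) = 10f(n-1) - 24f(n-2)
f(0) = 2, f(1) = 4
Characteristic equation: x² - 10x + 24 = 0, which factors as (x - (6))(x - (4)) = 0.
Roots r₁ = 6, r₂ = 4 (distinct).
General solution: f(n) = A·(6)^n + B·(4)^n.
From f(0) = 2: A + B = 2.
From f(1) = 4: 6A + 4B = 4.
Solving: A = -2, B = 4.
So f(n) = 4 \cdot 4^{n} - 2 \cdot 6^{n}.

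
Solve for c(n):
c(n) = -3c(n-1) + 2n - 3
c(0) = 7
First-order linear with linear forcing.
Homogeneous solution: c_h(n) = A·(-3)^n.
Try particular c_p(n) = pn + q. Substituting:
  pn + q = -3(p(n-1) + q) + 2n - 3.
Matching the n-coefficient: p = -3p + 2 ⇒ p = \frac{1}{2}.
Matching constants: q = 3p - 3q - 3 ⇒ q = - \frac{3}{8}.
General: c(n) = A·(-3)^n + \frac{n}{2} - \frac{3}{8}.
Apply c(0) = 7: A - \frac{3}{8} = 7 ⇒ A = \frac{59}{8}.
So c(n) = \frac{59 \left(-3\right)^{n}}{8} + \frac{n}{2} - \frac{3}{8}.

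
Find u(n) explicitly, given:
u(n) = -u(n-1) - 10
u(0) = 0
First-order linear non-homogeneous.
Homogeneous solution: u_h(n) = A·(-1)^n.
Try constant particular solution u_p = K: K = -K - 10 ⇒ K = -5.
General: u(n) = A·(-1)^n - 5.
Apply u(0) = 0: A - 5 = 0 ⇒ A = 5.
So u(n) = 5 \left(-1\right)^{n} - 5.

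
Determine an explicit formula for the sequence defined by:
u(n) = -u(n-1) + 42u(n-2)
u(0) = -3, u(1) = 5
Characteristic equation: x² + x - 42 = 0, which factors as (x - (-7))(x - (6)) = 0.
Roots r₁ = -7, r₂ = 6 (distinct).
General solution: u(n) = A·(-7)^n + B·(6)^n.
From u(0) = -3: A + B = -3.
From u(1) = 5: -7A + 6B = 5.
Solving: A = - \frac{23}{13}, B = - \frac{16}{13}.
So u(n) = - \frac{23 \left(-7\right)^{n}}{13} - \frac{16 \cdot 6^{n}}{13}.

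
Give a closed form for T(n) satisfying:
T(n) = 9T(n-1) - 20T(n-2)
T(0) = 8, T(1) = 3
Characteristic equation: x² - 9x + 20 = 0, which factors as (x - (5))(x - (4)) = 0.
Roots r₁ = 5, r₂ = 4 (distinct).
General solution: T(n) = A·(5)^n + B·(4)^n.
From T(0) = 8: A + B = 8.
From T(1) = 3: 5A + 4B = 3.
Solving: A = -29, B = 37.
So T(n) = 37 \cdot 4^{n} - 29 \cdot 5^{n}.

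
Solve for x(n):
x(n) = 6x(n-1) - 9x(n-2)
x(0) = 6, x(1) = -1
Characteristic equation: x² - 6x + 9 = 0, which is (x - (3))².
Repeated root r = 3.
General solution: x(n) = (A + Bn)·(3)^n.
From x(0) = 6: A = 6.
From x(1) = -1: (A + B)·(3) = -1 ⇒ B = - \frac{19}{3}.
So x(n) = \left(6 - \frac{19 n}{3}\right) \cdot (3)^n.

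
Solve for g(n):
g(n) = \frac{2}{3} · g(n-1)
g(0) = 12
Pure geometric recurrence with ratio \frac{2}{3}.
By induction g(n) = g(0) · (\frac{2}{3})^n = 12 \left(\frac{2}{3}\right)^{n}.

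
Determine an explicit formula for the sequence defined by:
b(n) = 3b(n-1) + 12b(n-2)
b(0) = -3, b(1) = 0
Characteristic equation: x² - 3x - 12 = 0.
Discriminant Δ = (3)² + 4·(12) = 57.
Roots r₁,₂ = (3 ± √57)/2, so r₁ = \frac{3}{2} + \frac{\sqrt{57}}{2}, r₂ = \frac{3}{2} - \frac{\sqrt{57}}{2}.
General solution: b(n) = A·r₁^n + B·r₂^n.
From the initial conditions, A + B = -3 and r₁A + r₂B = 0.
Since r₁ - r₂ = √57: A = (0 - (-3)r₂)/√57 = - \frac{3}{2} + \frac{3 \sqrt{57}}{38}, and B = -3 - A = - \frac{3}{2} - \frac{3 \sqrt{57}}{38}.
So b(n) = \left(- \frac{3}{2} + \frac{3 \sqrt{57}}{38}\right)\left(\frac{3}{2} + \frac{\sqrt{57}}{2}\right)^n + \left(- \frac{3}{2} - \frac{3 \sqrt{57}}{38}\right)\left(\frac{3}{2} - \frac{\sqrt{57}}{2}\right)^n.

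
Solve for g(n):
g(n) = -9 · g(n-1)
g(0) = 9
Pure geometric recurrence with ratio -9.
By induction g(n) = g(0) · (-9)^n = 9 \left(-9\right)^{n}.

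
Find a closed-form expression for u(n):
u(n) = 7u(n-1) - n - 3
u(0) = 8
First-order linear with linear forcing.
Homogeneous solution: u_h(n) = A·(7)^n.
Try particular u_p(n) = pn + q. Substituting:
  pn + q = 7(p(n-1) + q) - n - 3.
Matching the n-coefficient: p = 7p - 1 ⇒ p = \frac{1}{6}.
Matching constants: q = -7p + 7q - 3 ⇒ q = \frac{25}{36}.
General: u(n) = A·(7)^n + \frac{n}{6} + \frac{25}{36}.
Apply u(0) = 8: A + \frac{25}{36} = 8 ⇒ A = \frac{263}{36}.
So u(n) = \frac{263 \cdot 7^{n}}{36} + \frac{n}{6} + \frac{25}{36}.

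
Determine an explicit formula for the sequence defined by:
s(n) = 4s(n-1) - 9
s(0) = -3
First-order linear non-homogeneous.
Homogeneous solution: s_h(n) = A·(4)^n.
Try constant particular solution s_p = K: K = 4K - 9 ⇒ K = 3.
General: s(n) = A·(4)^n + 3.
Apply s(0) = -3: A + 3 = -3 ⇒ A = -6.
So s(n) = 3 - 6 \cdot 4^{n}.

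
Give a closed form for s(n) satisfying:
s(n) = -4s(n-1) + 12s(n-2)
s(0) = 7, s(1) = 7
Characteristic equation: x² + 4x - 12 = 0, which factors as (x - (-6))(x - (2)) = 0.
Roots r₁ = -6, r₂ = 2 (distinct).
General solution: s(n) = A·(-6)^n + B·(2)^n.
From s(0) = 7: A + B = 7.
From s(1) = 7: -6A + 2B = 7.
Solving: A = \frac{7}{8}, B = \frac{49}{8}.
So s(n) = \frac{7 \left(-6\right)^{n}}{8} + \frac{49 \cdot 2^{n}}{8}.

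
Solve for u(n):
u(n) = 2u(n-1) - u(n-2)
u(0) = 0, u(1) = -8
Characteristic equation: x² - 2x + 1 = 0, which is (x - (1))².
Repeated root r = 1.
General solution: u(n) = (A + Bn)·(1)^n.
From u(0) = 0: A = 0.
From u(1) = -8: (A + B)·(1) = -8 ⇒ B = -8.
So u(n) = \left(- 8 n\right) \cdot (1)^n.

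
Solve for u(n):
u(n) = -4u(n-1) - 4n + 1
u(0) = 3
First-order linear with linear forcing.
Homogeneous solution: u_h(n) = A·(-4)^n.
Try particular u_p(n) = pn + q. Substituting:
  pn + q = -4(p(n-1) + q) - 4n + 1.
Matching the n-coefficient: p = -4p - 4 ⇒ p = - \frac{4}{5}.
Matching constants: q = 4p - 4q + 1 ⇒ q = - \frac{11}{25}.
General: u(n) = A·(-4)^n - \frac{4 n}{5} - \frac{11}{25}.
Apply u(0) = 3: A - \frac{11}{25} = 3 ⇒ A = \frac{86}{25}.
So u(n) = \frac{86 \left(-4\right)^{n}}{25} - \frac{4 n}{5} - \frac{11}{25}.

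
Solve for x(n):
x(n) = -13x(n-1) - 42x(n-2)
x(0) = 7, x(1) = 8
Characteristic equation: x² + 13x + 42 = 0, which factors as (x - (-6))(x - (-7)) = 0.
Roots r₁ = -6, r₂ = -7 (distinct).
General solution: x(n) = A·(-6)^n + B·(-7)^n.
From x(0) = 7: A + B = 7.
From x(1) = 8: -6A - 7B = 8.
Solving: A = 57, B = -50.
So x(n) = 57 \left(-6\right)^{n} - 50 \left(-7\right)^{n}.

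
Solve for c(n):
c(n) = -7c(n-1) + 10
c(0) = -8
First-order linear non-homogeneous.
Homogeneous solution: c_h(n) = A·(-7)^n.
Try constant particular solution c_p = K: K = -7K + 10 ⇒ K = \frac{5}{4}.
General: c(n) = A·(-7)^n + \frac{5}{4}.
Apply c(0) = -8: A + \frac{5}{4} = -8 ⇒ A = - \frac{37}{4}.
So c(n) = \frac{5}{4} - \frac{37 \left(-7\right)^{n}}{4}.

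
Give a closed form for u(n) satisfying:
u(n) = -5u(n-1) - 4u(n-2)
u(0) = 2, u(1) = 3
Characteristic equation: x² + 5x + 4 = 0, which factors as (x - (-4))(x - (-1)) = 0.
Roots r₁ = -4, r₂ = -1 (distinct).
General solution: u(n) = A·(-4)^n + B·(-1)^n.
From u(0) = 2: A + B = 2.
From u(1) = 3: -4A - B = 3.
Solving: A = - \frac{5}{3}, B = \frac{11}{3}.
So u(n) = \frac{11 \left(-1\right)^{n}}{3} - \frac{5 \left(-4\right)^{n}}{3}.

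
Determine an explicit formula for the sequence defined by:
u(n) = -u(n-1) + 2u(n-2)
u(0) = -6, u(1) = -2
Characteristic equation: x² + x - 2 = 0, which factors as (x - (1))(x - (-2)) = 0.
Roots r₁ = 1, r₂ = -2 (distinct).
General solution: u(n) = A·(1)^n + B·(-2)^n.
From u(0) = -6: A + B = -6.
From u(1) = -2: A - 2B = -2.
Solving: A = - \frac{14}{3}, B = - \frac{4}{3}.
So u(n) = - \frac{4 \left(-2\right)^{n}}{3} - \frac{14}{3}.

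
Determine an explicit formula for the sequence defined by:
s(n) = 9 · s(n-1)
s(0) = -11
Pure geometric recurrence with ratio 9.
By induction s(n) = s(0) · (9)^n = - 11 \cdot 9^{n}.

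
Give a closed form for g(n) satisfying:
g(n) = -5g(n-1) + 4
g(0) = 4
First-order linear non-homogeneous.
Homogeneous solution: g_h(n) = A·(-5)^n.
Try constant particular solution g_p = K: K = -5K + 4 ⇒ K = \frac{2}{3}.
General: g(n) = A·(-5)^n + \frac{2}{3}.
Apply g(0) = 4: A + \frac{2}{3} = 4 ⇒ A = \frac{10}{3}.
So g(n) = \frac{10 \left(-5\right)^{n}}{3} + \frac{2}{3}.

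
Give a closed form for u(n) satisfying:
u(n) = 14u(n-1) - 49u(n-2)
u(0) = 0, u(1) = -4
Characteristic equation: x² - 14x + 49 = 0, which is (x - (7))².
Repeated root r = 7.
General solution: u(n) = (A + Bn)·(7)^n.
From u(0) = 0: A = 0.
From u(1) = -4: (A + B)·(7) = -4 ⇒ B = - \frac{4}{7}.
So u(n) = \left(- \frac{4 n}{7}\right) \cdot (7)^n.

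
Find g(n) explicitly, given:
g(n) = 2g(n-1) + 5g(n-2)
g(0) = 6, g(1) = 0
Characteristic equation: x² - 2x - 5 = 0.
Discriminant Δ = (2)² + 4·(5) = 24.
Roots r₁,₂ = (2 ± √24)/2, so r₁ = 1 + \sqrt{6}, r₂ = 1 - \sqrt{6}.
General solution: g(n) = A·r₁^n + B·r₂^n.
From the initial conditions, A + B = 6 and r₁A + r₂B = 0.
Since r₁ - r₂ = √24: A = (0 - (6)r₂)/√24 = 3 - \frac{\sqrt{6}}{2}, and B = 6 - A = \frac{\sqrt{6}}{2} + 3.
So g(n) = \left(3 - \frac{\sqrt{6}}{2}\right)\left(1 + \sqrt{6}\right)^n + \left(\frac{\sqrt{6}}{2} + 3\right)\left(1 - \sqrt{6}\right)^n.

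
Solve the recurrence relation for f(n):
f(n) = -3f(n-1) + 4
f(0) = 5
First-order linear non-homogeneous.
Homogeneous solution: f_h(n) = A·(-3)^n.
Try constant particular solution f_p = K: K = -3K + 4 ⇒ K = 1.
General: f(n) = A·(-3)^n + 1.
Apply f(0) = 5: A + 1 = 5 ⇒ A = 4.
So f(n) = 4 \left(-3\right)^{n} + 1.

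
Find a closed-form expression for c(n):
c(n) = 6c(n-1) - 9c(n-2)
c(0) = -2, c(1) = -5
Characteristic equation: x² - 6x + 9 = 0, which is (x - (3))².
Repeated root r = 3.
General solution: c(n) = (A + Bn)·(3)^n.
From c(0) = -2: A = -2.
From c(1) = -5: (A + B)·(3) = -5 ⇒ B = \frac{1}{3}.
So c(n) = \left(\frac{n}{3} - 2\right) \cdot (3)^n.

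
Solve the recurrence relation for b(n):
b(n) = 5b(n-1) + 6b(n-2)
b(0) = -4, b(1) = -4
Characteristic equation: x² - 5x - 6 = 0, which factors as (x - (-1))(x - (6)) = 0.
Roots r₁ = -1, r₂ = 6 (distinct).
General solution: b(n) = A·(-1)^n + B·(6)^n.
From b(0) = -4: A + B = -4.
From b(1) = -4: -A + 6B = -4.
Solving: A = - \frac{20}{7}, B = - \frac{8}{7}.
So b(n) = - \frac{20 \left(-1\right)^{n}}{7} - \frac{8 \cdot 6^{n}}{7}.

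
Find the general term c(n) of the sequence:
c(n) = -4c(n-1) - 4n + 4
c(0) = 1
First-order linear with linear forcing.
Homogeneous solution: c_h(n) = A·(-4)^n.
Try particular c_p(n) = pn + q. Substituting:
  pn + q = -4(p(n-1) + q) - 4n + 4.
Matching the n-coefficient: p = -4p - 4 ⇒ p = - \frac{4}{5}.
Matching constants: q = 4p - 4q + 4 ⇒ q = \frac{4}{25}.
General: c(n) = A·(-4)^n - \frac{4 n}{5} + \frac{4}{25}.
Apply c(0) = 1: A + \frac{4}{25} = 1 ⇒ A = \frac{21}{25}.
So c(n) = \frac{21 \left(-4\right)^{n}}{25} - \frac{4 n}{5} + \frac{4}{25}.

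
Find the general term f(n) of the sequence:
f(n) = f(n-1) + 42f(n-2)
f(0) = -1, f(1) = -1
Characteristic equation: x² - x - 42 = 0, which factors as (x - (7))(x - (-6)) = 0.
Roots r₁ = 7, r₂ = -6 (distinct).
General solution: f(n) = A·(7)^n + B·(-6)^n.
From f(0) = -1: A + B = -1.
From f(1) = -1: 7A - 6B = -1.
Solving: A = - \frac{7}{13}, B = - \frac{6}{13}.
So f(n) = - \frac{6 \left(-6\right)^{n}}{13} - \frac{7 \cdot 7^{n}}{13}.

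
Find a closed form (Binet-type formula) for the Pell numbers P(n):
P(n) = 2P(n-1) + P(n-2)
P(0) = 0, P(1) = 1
This is the Pell sequence.
Characteristic equation: x² - 2x - 1 = 0; roots r₁ = 1 + \sqrt{2}, r₂ = 1 - \sqrt{2}.
General: P(n) = A·r₁^n + B·r₂^n. Solving with P(0)=0, P(1)=1 gives A = \frac{\sqrt{2}}{4}, B = - \frac{\sqrt{2}}{4}.
So P(n) = \frac{\sqrt{2} \left(- \left(1 - \sqrt{2}\right)^{n} + \left(1 + \sqrt{2}\right)^{n}\right)}{4}.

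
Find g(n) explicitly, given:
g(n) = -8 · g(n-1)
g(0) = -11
Pure geometric recurrence with ratio -8.
By induction g(n) = g(0) · (-8)^n = - 11 \left(-8\right)^{n}.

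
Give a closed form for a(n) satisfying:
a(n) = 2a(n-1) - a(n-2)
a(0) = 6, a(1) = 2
Characteristic equation: x² - 2x + 1 = 0, which is (x - (1))².
Repeated root r = 1.
General solution: a(n) = (A + Bn)·(1)^n.
From a(0) = 6: A = 6.
From a(1) = 2: (A + B)·(1) = 2 ⇒ B = -4.
So a(n) = \left(6 - 4 n\right) \cdot (1)^n.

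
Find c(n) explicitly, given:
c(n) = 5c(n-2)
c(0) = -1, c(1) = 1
Characteristic equation: x² - 5 = 0.
Discriminant Δ = (0)² + 4·(5) = 20.
Roots r₁,₂ = (0 ± √20)/2, so r₁ = \sqrt{5}, r₂ = - \sqrt{5}.
General solution: c(n) = A·r₁^n + B·r₂^n.
From the initial conditions, A + B = -1 and r₁A + r₂B = 1.
Since r₁ - r₂ = √20: A = (1 - (-1)r₂)/√20 = - \frac{1}{2} + \frac{\sqrt{5}}{10}, and B = -1 - A = - \frac{1}{2} - \frac{\sqrt{5}}{10}.
So c(n) = \left(- \frac{1}{2} + \frac{\sqrt{5}}{10}\right)\left(\sqrt{5}\right)^n + \left(- \frac{1}{2} - \frac{\sqrt{5}}{10}\right)\left(- \sqrt{5}\right)^n.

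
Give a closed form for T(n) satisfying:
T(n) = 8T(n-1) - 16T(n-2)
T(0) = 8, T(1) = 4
Characteristic equation: x² - 8x + 16 = 0, which is (x - (4))².
Repeated root r = 4.
General solution: T(n) = (A + Bn)·(4)^n.
From T(0) = 8: A = 8.
From T(1) = 4: (A + B)·(4) = 4 ⇒ B = -7.
So T(n) = \left(8 - 7 n\right) \cdot (4)^n.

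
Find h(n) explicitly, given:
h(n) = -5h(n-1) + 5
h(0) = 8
First-order linear non-homogeneous.
Homogeneous solution: h_h(n) = A·(-5)^n.
Try constant particular solution h_p = K: K = -5K + 5 ⇒ K = \frac{5}{6}.
General: h(n) = A·(-5)^n + \frac{5}{6}.
Apply h(0) = 8: A + \frac{5}{6} = 8 ⇒ A = \frac{43}{6}.
So h(n) = \frac{43 \left(-5\right)^{n}}{6} + \frac{5}{6}.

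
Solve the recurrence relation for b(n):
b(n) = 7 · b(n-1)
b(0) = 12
Pure geometric recurrence with ratio 7.
By induction b(n) = b(0) · (7)^n = 12 \cdot 7^{n}.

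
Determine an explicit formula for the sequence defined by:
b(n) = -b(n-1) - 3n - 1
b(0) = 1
First-order linear with linear forcing.
Homogeneous solution: b_h(n) = A·(-1)^n.
Try particular b_p(n) = pn + q. Substituting:
  pn + q = -(p(n-1) + q) - 3n - 1.
Matching the n-coefficient: p = -p - 3 ⇒ p = - \frac{3}{2}.
Matching constants: q = p - q - 1 ⇒ q = - \frac{5}{4}.
General: b(n) = A·(-1)^n - \frac{3 n}{2} - \frac{5}{4}.
Apply b(0) = 1: A - \frac{5}{4} = 1 ⇒ A = \frac{9}{4}.
So b(n) = \frac{9 \left(-1\right)^{n}}{4} - \frac{3 n}{2} - \frac{5}{4}.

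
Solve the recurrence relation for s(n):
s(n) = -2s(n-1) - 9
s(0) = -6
First-order linear non-homogeneous.
Homogeneous solution: s_h(n) = A·(-2)^n.
Try constant particular solution s_p = K: K = -2K - 9 ⇒ K = -3.
General: s(n) = A·(-2)^n - 3.
Apply s(0) = -6: A - 3 = -6 ⇒ A = -3.
So s(n) = - 3 \left(-2\right)^{n} - 3.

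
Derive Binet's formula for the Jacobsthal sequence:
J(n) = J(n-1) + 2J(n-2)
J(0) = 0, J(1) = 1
This is the Jacobsthal sequence.
Characteristic equation: x² - x - 2 = 0; roots r₁ = 2, r₂ = -1.
General: J(n) = A·r₁^n + B·r₂^n. Solving with J(0)=0, J(1)=1 gives A = \frac{1}{3}, B = - \frac{1}{3}.
So J(n) = - \frac{\left(-1\right)^{n}}{3} + \frac{2^{n}}{3}.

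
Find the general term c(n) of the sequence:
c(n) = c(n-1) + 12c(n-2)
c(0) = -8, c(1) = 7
Characteristic equation: x² - x - 12 = 0, which factors as (x - (4))(x - (-3)) = 0.
Roots r₁ = 4, r₂ = -3 (distinct).
General solution: c(n) = A·(4)^n + B·(-3)^n.
From c(0) = -8: A + B = -8.
From c(1) = 7: 4A - 3B = 7.
Solving: A = - \frac{17}{7}, B = - \frac{39}{7}.
So c(n) = - \frac{39 \left(-3\right)^{n}}{7} - \frac{17 \cdot 4^{n}}{7}.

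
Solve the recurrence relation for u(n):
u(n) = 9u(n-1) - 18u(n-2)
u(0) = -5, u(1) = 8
Characteristic equation: x² - 9x + 18 = 0, which factors as (x - (6))(x - (3)) = 0.
Roots r₁ = 6, r₂ = 3 (distinct).
General solution: u(n) = A·(6)^n + B·(3)^n.
From u(0) = -5: A + B = -5.
From u(1) = 8: 6A + 3B = 8.
Solving: A = \frac{23}{3}, B = - \frac{38}{3}.
So u(n) = - \frac{38 \cdot 3^{n}}{3} + \frac{23 \cdot 6^{n}}{3}.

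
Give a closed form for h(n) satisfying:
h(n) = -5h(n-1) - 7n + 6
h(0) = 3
First-order linear with linear forcing.
Homogeneous solution: h_h(n) = A·(-5)^n.
Try particular h_p(n) = pn + q. Substituting:
  pn + q = -5(p(n-1) + q) - 7n + 6.
Matching the n-coefficient: p = -5p - 7 ⇒ p = - \frac{7}{6}.
Matching constants: q = 5p - 5q + 6 ⇒ q = \frac{1}{36}.
General: h(n) = A·(-5)^n - \frac{7 n}{6} + \frac{1}{36}.
Apply h(0) = 3: A + \frac{1}{36} = 3 ⇒ A = \frac{107}{36}.
So h(n) = \frac{107 \left(-5\right)^{n}}{36} - \frac{7 n}{6} + \frac{1}{36}.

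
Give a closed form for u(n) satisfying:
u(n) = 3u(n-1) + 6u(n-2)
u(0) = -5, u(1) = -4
Characteristic equation: x² - 3x - 6 = 0.
Discriminant Δ = (3)² + 4·(6) = 33.
Roots r₁,₂ = (3 ± √33)/2, so r₁ = \frac{3}{2} + \frac{\sqrt{33}}{2}, r₂ = \frac{3}{2} - \frac{\sqrt{33}}{2}.
General solution: u(n) = A·r₁^n + B·r₂^n.
From the initial conditions, A + B = -5 and r₁A + r₂B = -4.
Since r₁ - r₂ = √33: A = (-4 - (-5)r₂)/√33 = - \frac{5}{2} + \frac{7 \sqrt{33}}{66}, and B = -5 - A = - \frac{5}{2} - \frac{7 \sqrt{33}}{66}.
So u(n) = \left(- \frac{5}{2} + \frac{7 \sqrt{33}}{66}\right)\left(\frac{3}{2} + \frac{\sqrt{33}}{2}\right)^n + \left(- \frac{5}{2} - \frac{7 \sqrt{33}}{66}\right)\left(\frac{3}{2} - \frac{\sqrt{33}}{2}\right)^n.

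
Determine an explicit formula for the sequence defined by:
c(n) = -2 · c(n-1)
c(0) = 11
Pure geometric recurrence with ratio -2.
By induction c(n) = c(0) · (-2)^n = 11 \left(-2\right)^{n}.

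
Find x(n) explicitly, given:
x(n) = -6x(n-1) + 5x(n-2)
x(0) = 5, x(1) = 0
Characteristic equation: x² + 6x - 5 = 0.
Discriminant Δ = (-6)² + 4·(5) = 56.
Roots r₁,₂ = (-6 ± √56)/2, so r₁ = -3 + \sqrt{14}, r₂ = - \sqrt{14} - 3.
General solution: x(n) = A·r₁^n + B·r₂^n.
From the initial conditions, A + B = 5 and r₁A + r₂B = 0.
Since r₁ - r₂ = √56: A = (0 - (5)r₂)/√56 = \frac{15 \sqrt{14}}{28} + \frac{5}{2}, and B = 5 - A = \frac{5}{2} - \frac{15 \sqrt{14}}{28}.
So x(n) = \left(\frac{15 \sqrt{14}}{28} + \frac{5}{2}\right)\left(-3 + \sqrt{14}\right)^n + \left(\frac{5}{2} - \frac{15 \sqrt{14}}{28}\right)\left(- \sqrt{14} - 3\right)^n.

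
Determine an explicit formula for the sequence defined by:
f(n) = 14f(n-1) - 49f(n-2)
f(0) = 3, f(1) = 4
Characteristic equation: x² - 14x + 49 = 0, which is (x - (7))².
Repeated root r = 7.
General solution: f(n) = (A + Bn)·(7)^n.
From f(0) = 3: A = 3.
From f(1) = 4: (A + B)·(7) = 4 ⇒ B = - \frac{17}{7}.
So f(n) = \left(3 - \frac{17 n}{7}\right) \cdot (7)^n.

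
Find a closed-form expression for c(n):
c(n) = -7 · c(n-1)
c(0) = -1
Pure geometric recurrence with ratio -7.
By induction c(n) = c(0) · (-7)^n = - \left(-7\right)^{n}.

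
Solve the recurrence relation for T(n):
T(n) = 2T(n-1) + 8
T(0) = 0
First-order linear non-homogeneous.
Homogeneous solution: T_h(n) = A·(2)^n.
Try constant particular solution T_p = K: K = 2K + 8 ⇒ K = -8.
General: T(n) = A·(2)^n - 8.
Apply T(0) = 0: A - 8 = 0 ⇒ A = 8.
So T(n) = 8 \cdot 2^{n} - 8.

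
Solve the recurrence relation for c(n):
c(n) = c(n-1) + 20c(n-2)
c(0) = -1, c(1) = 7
Characteristic equation: x² - x - 20 = 0, which factors as (x - (5))(x - (-4)) = 0.
Roots r₁ = 5, r₂ = -4 (distinct).
General solution: c(n) = A·(5)^n + B·(-4)^n.
From c(0) = -1: A + B = -1.
From c(1) = 7: 5A - 4B = 7.
Solving: A = \frac{1}{3}, B = - \frac{4}{3}.
So c(n) = - \frac{4 \left(-4\right)^{n}}{3} + \frac{5^{n}}{3}.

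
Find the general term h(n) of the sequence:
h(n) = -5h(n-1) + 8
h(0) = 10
First-order linear non-homogeneous.
Homogeneous solution: h_h(n) = A·(-5)^n.
Try constant particular solution h_p = K: K = -5K + 8 ⇒ K = \frac{4}{3}.
General: h(n) = A·(-5)^n + \frac{4}{3}.
Apply h(0) = 10: A + \frac{4}{3} = 10 ⇒ A = \frac{26}{3}.
So h(n) = \frac{26 \left(-5\right)^{n}}{3} + \frac{4}{3}.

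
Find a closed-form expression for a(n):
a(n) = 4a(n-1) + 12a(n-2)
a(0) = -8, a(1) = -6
Characteristic equation: x² - 4x - 12 = 0, which factors as (x - (6))(x - (-2)) = 0.
Roots r₁ = 6, r₂ = -2 (distinct).
General solution: a(n) = A·(6)^n + B·(-2)^n.
From a(0) = -8: A + B = -8.
From a(1) = -6: 6A - 2B = -6.
Solving: A = - \frac{11}{4}, B = - \frac{21}{4}.
So a(n) = - \frac{21 \left(-2\right)^{n}}{4} - \frac{11 \cdot 6^{n}}{4}.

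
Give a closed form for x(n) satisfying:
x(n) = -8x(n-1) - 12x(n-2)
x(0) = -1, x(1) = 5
Characteristic equation: x² + 8x + 12 = 0, which factors as (x - (-2))(x - (-6)) = 0.
Roots r₁ = -2, r₂ = -6 (distinct).
General solution: x(n) = A·(-2)^n + B·(-6)^n.
From x(0) = -1: A + B = -1.
From x(1) = 5: -2A - 6B = 5.
Solving: A = - \frac{1}{4}, B = - \frac{3}{4}.
So x(n) = - \frac{\left(-2\right)^{n}}{4} - \frac{3 \left(-6\right)^{n}}{4}.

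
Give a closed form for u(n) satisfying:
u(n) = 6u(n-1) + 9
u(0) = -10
First-order linear non-homogeneous.
Homogeneous solution: u_h(n) = A·(6)^n.
Try constant particular solution u_p = K: K = 6K + 9 ⇒ K = - \frac{9}{5}.
General: u(n) = A·(6)^n - \frac{9}{5}.
Apply u(0) = -10: A - \frac{9}{5} = -10 ⇒ A = - \frac{41}{5}.
So u(n) = - \frac{41 \cdot 6^{n}}{5} - \frac{9}{5}.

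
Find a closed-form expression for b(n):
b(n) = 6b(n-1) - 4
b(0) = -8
First-order linear non-homogeneous.
Homogeneous solution: b_h(n) = A·(6)^n.
Try constant particular solution b_p = K: K = 6K - 4 ⇒ K = \frac{4}{5}.
General: b(n) = A·(6)^n + \frac{4}{5}.
Apply b(0) = -8: A + \frac{4}{5} = -8 ⇒ A = - \frac{44}{5}.
So b(n) = \frac{4}{5} - \frac{44 \cdot 6^{n}}{5}.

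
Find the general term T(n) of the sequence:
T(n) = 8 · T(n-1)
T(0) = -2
Pure geometric recurrence with ratio 8.
By induction T(n) = T(0) · (8)^n = - 2 \cdot 8^{n}.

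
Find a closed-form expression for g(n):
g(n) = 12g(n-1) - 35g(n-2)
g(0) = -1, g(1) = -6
Characteristic equation: x² - 12x + 35 = 0, which factors as (x - (5))(x - (7)) = 0.
Roots r₁ = 5, r₂ = 7 (distinct).
General solution: g(n) = A·(5)^n + B·(7)^n.
From g(0) = -1: A + B = -1.
From g(1) = -6: 5A + 7B = -6.
Solving: A = - \frac{1}{2}, B = - \frac{1}{2}.
So g(n) = - \frac{5^{n}}{2} - \frac{7^{n}}{2}.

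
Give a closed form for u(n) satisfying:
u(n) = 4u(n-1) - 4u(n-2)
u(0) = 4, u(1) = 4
Characteristic equation: x² - 4x + 4 = 0, which is (x - (2))².
Repeated root r = 2.
General solution: u(n) = (A + Bn)·(2)^n.
From u(0) = 4: A = 4.
From u(1) = 4: (A + B)·(2) = 4 ⇒ B = -2.
So u(n) = \left(4 - 2 n\right) \cdot (2)^n.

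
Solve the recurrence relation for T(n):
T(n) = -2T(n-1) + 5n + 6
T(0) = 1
First-order linear with linear forcing.
Homogeneous solution: T_h(n) = A·(-2)^n.
Try particular T_p(n) = pn + q. Substituting:
  pn + q = -2(p(n-1) + q) + 5n + 6.
Matching the n-coefficient: p = -2p + 5 ⇒ p = \frac{5}{3}.
Matching constants: q = 2p - 2q + 6 ⇒ q = \frac{28}{9}.
General: T(n) = A·(-2)^n + \frac{5 n}{3} + \frac{28}{9}.
Apply T(0) = 1: A + \frac{28}{9} = 1 ⇒ A = - \frac{19}{9}.
So T(n) = - \frac{19 \left(-2\right)^{n}}{9} + \frac{5 n}{3} + \frac{28}{9}.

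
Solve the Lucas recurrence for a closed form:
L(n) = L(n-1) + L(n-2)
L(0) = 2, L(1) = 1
This is the Lucas sequence.
Characteristic equation: x² - x - 1 = 0; roots r₁ = \frac{1}{2} + \frac{\sqrt{5}}{2}, r₂ = \frac{1}{2} - \frac{\sqrt{5}}{2}.
General: L(n) = A·r₁^n + B·r₂^n. Solving with L(0)=2, L(1)=1 gives A = 1, B = 1.
So L(n) = 2^{- n} \left(\left(1 - \sqrt{5}\right)^{n} + \left(1 + \sqrt{5}\right)^{n}\right).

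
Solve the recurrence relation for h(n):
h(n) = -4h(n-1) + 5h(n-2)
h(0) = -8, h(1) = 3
Characteristic equation: x² + 4x - 5 = 0, which factors as (x - (-5))(x - (1)) = 0.
Roots r₁ = -5, r₂ = 1 (distinct).
General solution: h(n) = A·(-5)^n + B·(1)^n.
From h(0) = -8: A + B = -8.
From h(1) = 3: -5A + B = 3.
Solving: A = - \frac{11}{6}, B = - \frac{37}{6}.
So h(n) = - \frac{11 \left(-5\right)^{n}}{6} - \frac{37}{6}.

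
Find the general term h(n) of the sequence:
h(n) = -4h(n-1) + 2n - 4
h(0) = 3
First-order linear with linear forcing.
Homogeneous solution: h_h(n) = A·(-4)^n.
Try particular h_p(n) = pn + q. Substituting:
  pn + q = -4(p(n-1) + q) + 2n - 4.
Matching the n-coefficient: p = -4p + 2 ⇒ p = \frac{2}{5}.
Matching constants: q = 4p - 4q - 4 ⇒ q = - \frac{12}{25}.
General: h(n) = A·(-4)^n + \frac{2 n}{5} - \frac{12}{25}.
Apply h(0) = 3: A - \frac{12}{25} = 3 ⇒ A = \frac{87}{25}.
So h(n) = \frac{87 \left(-4\right)^{n}}{25} + \frac{2 n}{5} - \frac{12}{25}.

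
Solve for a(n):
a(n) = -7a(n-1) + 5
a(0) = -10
First-order linear non-homogeneous.
Homogeneous solution: a_h(n) = A·(-7)^n.
Try constant particular solution a_p = K: K = -7K + 5 ⇒ K = \frac{5}{8}.
General: a(n) = A·(-7)^n + \frac{5}{8}.
Apply a(0) = -10: A + \frac{5}{8} = -10 ⇒ A = - \frac{85}{8}.
So a(n) = \frac{5}{8} - \frac{85 \left(-7\right)^{n}}{8}.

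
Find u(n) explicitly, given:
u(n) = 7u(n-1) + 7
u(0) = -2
First-order linear non-homogeneous.
Homogeneous solution: u_h(n) = A·(7)^n.
Try constant particular solution u_p = K: K = 7K + 7 ⇒ K = - \frac{7}{6}.
General: u(n) = A·(7)^n - \frac{7}{6}.
Apply u(0) = -2: A - \frac{7}{6} = -2 ⇒ A = - \frac{5}{6}.
So u(n) = - \frac{5 \cdot 7^{n}}{6} - \frac{7}{6}.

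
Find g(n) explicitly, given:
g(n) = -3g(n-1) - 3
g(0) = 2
First-order linear non-homogeneous.
Homogeneous solution: g_h(n) = A·(-3)^n.
Try constant particular solution g_p = K: K = -3K - 3 ⇒ K = - \frac{3}{4}.
General: g(n) = A·(-3)^n - \frac{3}{4}.
Apply g(0) = 2: A - \frac{3}{4} = 2 ⇒ A = \frac{11}{4}.
So g(n) = \frac{11 \left(-3\right)^{n}}{4} - \frac{3}{4}.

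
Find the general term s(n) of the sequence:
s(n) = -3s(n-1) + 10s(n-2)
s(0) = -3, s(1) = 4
Characteristic equation: x² + 3x - 10 = 0, which factors as (x - (-5))(x - (2)) = 0.
Roots r₁ = -5, r₂ = 2 (distinct).
General solution: s(n) = A·(-5)^n + B·(2)^n.
From s(0) = -3: A + B = -3.
From s(1) = 4: -5A + 2B = 4.
Solving: A = - \frac{10}{7}, B = - \frac{11}{7}.
So s(n) = - \frac{10 \left(-5\right)^{n}}{7} - \frac{11 \cdot 2^{n}}{7}.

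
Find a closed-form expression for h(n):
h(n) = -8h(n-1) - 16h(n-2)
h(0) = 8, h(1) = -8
Characteristic equation: x² + 8x + 16 = 0, which is (x - (-4))².
Repeated root r = -4.
General solution: h(n) = (A + Bn)·(-4)^n.
From h(0) = 8: A = 8.
From h(1) = -8: (A + B)·(-4) = -8 ⇒ B = -6.
So h(n) = \left(8 - 6 n\right) \cdot (-4)^n.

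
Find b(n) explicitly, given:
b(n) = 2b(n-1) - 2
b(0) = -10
First-order linear non-homogeneous.
Homogeneous solution: b_h(n) = A·(2)^n.
Try constant particular solution b_p = K: K = 2K - 2 ⇒ K = 2.
General: b(n) = A·(2)^n + 2.
Apply b(0) = -10: A + 2 = -10 ⇒ A = -12.
So b(n) = 2 - 12 \cdot 2^{n}.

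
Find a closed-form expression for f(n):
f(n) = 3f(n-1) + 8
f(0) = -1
First-order linear non-homogeneous.
Homogeneous solution: f_h(n) = A·(3)^n.
Try constant particular solution f_p = K: K = 3K + 8 ⇒ K = -4.
General: f(n) = A·(3)^n - 4.
Apply f(0) = -1: A - 4 = -1 ⇒ A = 3.
So f(n) = 3 \cdot 3^{n} - 4.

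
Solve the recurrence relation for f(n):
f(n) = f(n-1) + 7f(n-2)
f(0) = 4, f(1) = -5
Characteristic equation: x² - x - 7 = 0.
Discriminant Δ = (1)² + 4·(7) = 29.
Roots r₁,₂ = (1 ± √29)/2, so r₁ = \frac{1}{2} + \frac{\sqrt{29}}{2}, r₂ = \frac{1}{2} - \frac{\sqrt{29}}{2}.
General solution: f(n) = A·r₁^n + B·r₂^n.
From the initial conditions, A + B = 4 and r₁A + r₂B = -5.
Since r₁ - r₂ = √29: A = (-5 - (4)r₂)/√29 = 2 - \frac{7 \sqrt{29}}{29}, and B = 4 - A = \frac{7 \sqrt{29}}{29} + 2.
So f(n) = \left(2 - \frac{7 \sqrt{29}}{29}\right)\left(\frac{1}{2} + \frac{\sqrt{29}}{2}\right)^n + \left(\frac{7 \sqrt{29}}{29} + 2\right)\left(\frac{1}{2} - \frac{\sqrt{29}}{2}\right)^n.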